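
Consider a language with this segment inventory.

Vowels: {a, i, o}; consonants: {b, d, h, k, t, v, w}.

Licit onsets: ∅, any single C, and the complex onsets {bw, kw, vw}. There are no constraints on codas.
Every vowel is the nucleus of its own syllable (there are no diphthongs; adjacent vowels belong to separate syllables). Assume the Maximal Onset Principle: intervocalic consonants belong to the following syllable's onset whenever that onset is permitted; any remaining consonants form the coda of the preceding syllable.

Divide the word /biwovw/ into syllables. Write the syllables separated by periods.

The vowels are i, o — 2 nuclei, so 2 syllables.
σ1/σ2 boundary: /w/ → onset of the next syllable (single consonants are always licit onsets).

bi.wovw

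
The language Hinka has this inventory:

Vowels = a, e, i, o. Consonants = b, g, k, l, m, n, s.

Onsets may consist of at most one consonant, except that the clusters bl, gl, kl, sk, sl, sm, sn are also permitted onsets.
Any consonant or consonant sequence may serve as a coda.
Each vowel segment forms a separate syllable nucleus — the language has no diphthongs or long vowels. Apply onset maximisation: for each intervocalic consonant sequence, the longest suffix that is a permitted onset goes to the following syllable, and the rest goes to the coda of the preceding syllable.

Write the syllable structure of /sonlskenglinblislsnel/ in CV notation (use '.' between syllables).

Nuclei (vowels): o, e, i, i, e → 5 syllables.
/o…e/ gap (V1→V2): /nlsk/ splits as /nl/ + /sk/ (/sk/ is the longest suffix that is a licit onset).
/e…i/ gap (V2→V3): cluster /ngl/ — the longest permitted-onset suffix is /gl/; onset = /gl/, preceding coda = /n/.
/i…i/ gap (V3→V4): /nbl/ splits as /n/ + /bl/ (/bl/ is the longest suffix that is a licit onset).
/i…e/ gap (V4→V5): cluster /slsn/ — the longest permitted-onset suffix is /sn/; onset = /sn/, preceding coda = /sl/.
So the parse is sonl.sken.glin.blisl.snel.
Mapping each syllable to C/V: /sonl/ → CVCC, /sken/ → CCVC, /glin/ → CCVC, /blisl/ → CCVCC, /snel/ → CCVC.

CVCC.CCVC.CCVC.CCVCC.CCVC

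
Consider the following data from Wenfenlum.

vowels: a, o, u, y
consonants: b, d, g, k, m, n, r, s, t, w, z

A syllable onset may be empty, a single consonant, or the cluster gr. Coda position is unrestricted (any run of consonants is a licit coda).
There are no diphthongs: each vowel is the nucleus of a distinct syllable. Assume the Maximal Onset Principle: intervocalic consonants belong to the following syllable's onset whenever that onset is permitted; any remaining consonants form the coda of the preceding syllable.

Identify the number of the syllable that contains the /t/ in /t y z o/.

1

The vowels are y, o — 2 nuclei, so 2 syllables.
/y…o/ gap (V1→V2): /z/ is a single consonant, so it becomes the next onset.
Result: ty.zo.
The /t/ is in the onset of syllable 1 (/ty/).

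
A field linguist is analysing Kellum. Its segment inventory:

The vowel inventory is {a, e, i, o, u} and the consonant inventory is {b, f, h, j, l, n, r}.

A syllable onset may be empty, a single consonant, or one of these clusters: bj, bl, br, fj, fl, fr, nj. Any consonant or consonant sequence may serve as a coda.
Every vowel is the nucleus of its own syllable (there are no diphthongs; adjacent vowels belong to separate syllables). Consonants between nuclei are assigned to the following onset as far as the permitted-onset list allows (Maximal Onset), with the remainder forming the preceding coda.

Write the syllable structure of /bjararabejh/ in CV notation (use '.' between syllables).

CCV.CV.CV.CVCC

Vowels present: a, a, a, e; each is a nucleus, giving 4 syllables.
V1 /a/ – V2 /a/: /r/ is a single consonant, so it becomes the next onset.
V2 /a/ – V3 /a/: /r/ → onset of the next syllable (single consonants are always licit onsets).
V3 /a/ – V4 /e/: /b/ → onset of the next syllable (single consonants are always licit onsets).
Putting it together: bja.ra.ra.bejh.
Mapping each syllable to C/V: /bja/ → CCV, /ra/ → CV, /ra/ → CV, /bejh/ → CVCC.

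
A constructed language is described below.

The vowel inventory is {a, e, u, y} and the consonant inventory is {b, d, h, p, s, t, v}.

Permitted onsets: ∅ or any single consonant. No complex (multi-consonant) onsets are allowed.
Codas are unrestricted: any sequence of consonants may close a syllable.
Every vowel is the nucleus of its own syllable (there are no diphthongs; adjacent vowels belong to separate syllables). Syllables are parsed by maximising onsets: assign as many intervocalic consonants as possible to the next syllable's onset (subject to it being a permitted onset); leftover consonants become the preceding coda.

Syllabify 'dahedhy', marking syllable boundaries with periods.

da.hed.hy

The vowels are a, e, y — 3 nuclei, so 3 syllables.
σ1/σ2 boundary: /h/ is a single consonant, so it becomes the next onset.
σ2/σ3 boundary: /dh/ splits as /d/ + /h/ (/h/ is the longest suffix that is a licit onset).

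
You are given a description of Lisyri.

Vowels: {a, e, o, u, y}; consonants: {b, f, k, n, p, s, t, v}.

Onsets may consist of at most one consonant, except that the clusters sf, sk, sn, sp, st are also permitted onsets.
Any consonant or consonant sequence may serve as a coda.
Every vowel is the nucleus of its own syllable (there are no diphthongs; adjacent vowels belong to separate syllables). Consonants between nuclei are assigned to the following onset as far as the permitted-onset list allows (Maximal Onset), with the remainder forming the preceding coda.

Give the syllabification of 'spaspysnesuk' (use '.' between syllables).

spa.spy.sne.suk

Vowels present: a, y, e, u; each is a nucleus, giving 4 syllables.
V1 /a/ – V2 /y/: cluster /sp/ — /sp/ is itself a permitted onset, so the whole cluster goes right; preceding coda = ∅.
V2 /y/ – V3 /e/: cluster /sn/ — /sn/ is itself a permitted onset, so the whole cluster goes right; preceding coda = ∅.
V3 /e/ – V4 /u/: /s/ → onset of the next syllable (single consonants are always licit onsets).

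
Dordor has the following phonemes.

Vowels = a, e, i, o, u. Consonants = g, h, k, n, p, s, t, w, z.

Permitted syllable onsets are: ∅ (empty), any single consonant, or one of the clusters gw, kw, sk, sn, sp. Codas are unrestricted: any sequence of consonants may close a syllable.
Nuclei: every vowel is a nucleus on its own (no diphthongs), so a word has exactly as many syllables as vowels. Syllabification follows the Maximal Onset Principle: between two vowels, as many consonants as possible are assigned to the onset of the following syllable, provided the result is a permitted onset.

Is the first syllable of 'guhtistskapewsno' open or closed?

closed

Nuclei (vowels): u, i, a, e, o → 5 syllables.
V1 /u/ – V2 /i/: cluster /ht/ — the longest permitted-onset suffix is /t/; onset = /t/, preceding coda = /h/.
V2 /i/ – V3 /a/: /stsk/ — longest licit onset from the right is /sk/, leaving /st/ as coda.
V3 /a/ – V4 /e/: /p/ is a single consonant, so it becomes the next onset.
V4 /e/ – V5 /o/: /wsn/ splits as /w/ + /sn/ (/sn/ is the longest suffix that is a licit onset).
So the parse is guh.tist.ska.pew.sno.
Syllable 1 is /guh/ with coda /h/, so it is closed.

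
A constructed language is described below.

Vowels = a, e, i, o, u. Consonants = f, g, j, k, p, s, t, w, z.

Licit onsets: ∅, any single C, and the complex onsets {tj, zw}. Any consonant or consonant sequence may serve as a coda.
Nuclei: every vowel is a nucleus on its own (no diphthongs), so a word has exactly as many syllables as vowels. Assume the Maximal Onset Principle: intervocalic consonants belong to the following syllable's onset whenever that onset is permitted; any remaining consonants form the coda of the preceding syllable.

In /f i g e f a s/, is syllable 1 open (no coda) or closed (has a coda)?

Vowels present: i, e, a; each is a nucleus, giving 3 syllables.
Between /i/ (V1) and /e/ (V2): just /g/ — single C goes to the following onset.
Between /e/ (V2) and /a/ (V3): /f/ → onset of the next syllable (single consonants are always licit onsets).
Syllabification: fi.ge.fas.
Syllable 1 is /fi/; it ends in its nucleus with no coda, so it is open.

open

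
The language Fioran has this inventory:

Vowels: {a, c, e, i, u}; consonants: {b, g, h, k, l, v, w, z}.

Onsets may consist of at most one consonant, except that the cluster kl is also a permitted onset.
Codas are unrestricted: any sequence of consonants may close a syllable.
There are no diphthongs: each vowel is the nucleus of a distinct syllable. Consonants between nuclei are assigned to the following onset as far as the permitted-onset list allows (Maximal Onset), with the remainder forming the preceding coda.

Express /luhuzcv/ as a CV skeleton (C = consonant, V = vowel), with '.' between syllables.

CV.CV.CVC

Nuclei (vowels): u, u, c → 3 syllables.
Between /u/ (V1) and /u/ (V2): just /h/ — single C goes to the following onset.
Between /u/ (V2) and /c/ (V3): /z/ → onset of the next syllable (single consonants are always licit onsets).
Syllabification: lu.hu.zcv.
Mapping each syllable to C/V: /lu/ → CV, /hu/ → CV, /zcv/ → CVC.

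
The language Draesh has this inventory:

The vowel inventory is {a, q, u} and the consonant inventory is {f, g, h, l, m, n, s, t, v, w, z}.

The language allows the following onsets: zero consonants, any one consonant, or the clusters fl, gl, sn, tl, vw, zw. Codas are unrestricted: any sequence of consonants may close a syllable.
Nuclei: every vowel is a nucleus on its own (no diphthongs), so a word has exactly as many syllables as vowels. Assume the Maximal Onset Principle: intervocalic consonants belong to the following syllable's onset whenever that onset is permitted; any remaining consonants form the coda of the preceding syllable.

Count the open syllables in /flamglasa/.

2

The vowels are a, a, a — 3 nuclei, so 3 syllables.
V1 /a/ – V2 /a/: cluster /mgl/ — the longest permitted-onset suffix is /gl/; onset = /gl/, preceding coda = /m/.
V2 /a/ – V3 /a/: /s/ is a single consonant, so it becomes the next onset.
Syllabification: flam.gla.sa.
Classifying each syllable: /flam/ (closed), /gla/ (open), /sa/ (open).
Open syllables: 2.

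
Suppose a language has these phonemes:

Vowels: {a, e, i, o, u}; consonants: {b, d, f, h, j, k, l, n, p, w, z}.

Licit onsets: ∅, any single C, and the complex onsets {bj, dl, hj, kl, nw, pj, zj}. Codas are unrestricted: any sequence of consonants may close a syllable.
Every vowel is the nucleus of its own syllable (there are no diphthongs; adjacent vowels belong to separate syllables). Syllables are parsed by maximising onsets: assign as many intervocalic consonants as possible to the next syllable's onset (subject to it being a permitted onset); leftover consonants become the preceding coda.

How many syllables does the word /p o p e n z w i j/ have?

Vowels present: o, e, i; each is a nucleus, giving 3 syllables.

3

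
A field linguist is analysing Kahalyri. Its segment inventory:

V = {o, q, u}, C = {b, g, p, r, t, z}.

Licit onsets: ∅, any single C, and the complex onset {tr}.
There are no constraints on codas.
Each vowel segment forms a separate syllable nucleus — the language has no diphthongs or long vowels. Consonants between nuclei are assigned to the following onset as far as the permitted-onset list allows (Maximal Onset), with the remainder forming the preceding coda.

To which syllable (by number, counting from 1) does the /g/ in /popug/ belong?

2

Vowels present: o, u; each is a nucleus, giving 2 syllables.
σ1/σ2 boundary: /p/ is a single consonant, so it becomes the next onset.
Syllabification: po.pug.
The /g/ is in the coda of syllable 2 (/pug/).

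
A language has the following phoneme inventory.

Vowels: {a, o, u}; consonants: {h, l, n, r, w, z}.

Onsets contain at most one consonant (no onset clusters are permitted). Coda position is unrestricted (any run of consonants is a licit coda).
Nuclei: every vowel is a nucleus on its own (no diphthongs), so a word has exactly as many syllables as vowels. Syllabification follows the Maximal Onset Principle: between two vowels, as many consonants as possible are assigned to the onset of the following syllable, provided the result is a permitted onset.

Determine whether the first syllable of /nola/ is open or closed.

open

Vowels present: o, a; each is a nucleus, giving 2 syllables.
V1 /o/ – V2 /a/: /l/ is a single consonant, so it becomes the next onset.
So the parse is no.la.
Syllable 1 is /no/; it ends in its nucleus with no coda, so it is open.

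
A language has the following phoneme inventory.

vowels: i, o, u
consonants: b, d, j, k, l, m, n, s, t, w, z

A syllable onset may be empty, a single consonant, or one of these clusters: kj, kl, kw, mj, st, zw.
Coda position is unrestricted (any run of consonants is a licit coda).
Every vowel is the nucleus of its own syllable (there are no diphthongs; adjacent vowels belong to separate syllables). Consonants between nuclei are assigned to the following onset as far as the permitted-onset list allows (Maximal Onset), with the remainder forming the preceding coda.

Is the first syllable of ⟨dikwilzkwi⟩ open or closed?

Vowels present: i, i, i; each is a nucleus, giving 3 syllables.
/i…i/ gap (V1→V2): /kw/ is a licit onset in full, so it all attaches to the next syllable.
/i…i/ gap (V2→V3): /lzkw/; trying suffixes from longest down, /kw/ is the first permitted one, so coda /lz/ | onset /kw/.
Syllabification: di.kwilz.kwi.
Syllable 1 is /di/; it ends in its nucleus with no coda, so it is open.

open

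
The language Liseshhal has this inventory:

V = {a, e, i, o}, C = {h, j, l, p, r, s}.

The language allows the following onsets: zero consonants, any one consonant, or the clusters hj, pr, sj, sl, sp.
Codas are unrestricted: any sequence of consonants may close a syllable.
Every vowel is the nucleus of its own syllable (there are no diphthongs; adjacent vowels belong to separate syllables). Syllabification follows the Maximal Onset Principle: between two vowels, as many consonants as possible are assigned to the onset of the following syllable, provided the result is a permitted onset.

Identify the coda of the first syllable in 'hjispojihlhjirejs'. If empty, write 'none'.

none

Nuclei (vowels): i, o, i, i, e → 5 syllables.
/i…o/ gap (V1→V2): /sp/ is a licit onset in full, so it all attaches to the next syllable.
/o…i/ gap (V2→V3): /j/ is a single consonant, so it becomes the next onset.
/i…i/ gap (V3→V4): /hlhj/ splits as /hl/ + /hj/ (/hj/ is the longest suffix that is a licit onset).
/i…e/ gap (V4→V5): just /r/ — single C goes to the following onset.
Syllabification: hji.spo.jihl.hji.rejs.
Syllable 1 is /hji/: onset /hj/, nucleus /i/, coda ∅.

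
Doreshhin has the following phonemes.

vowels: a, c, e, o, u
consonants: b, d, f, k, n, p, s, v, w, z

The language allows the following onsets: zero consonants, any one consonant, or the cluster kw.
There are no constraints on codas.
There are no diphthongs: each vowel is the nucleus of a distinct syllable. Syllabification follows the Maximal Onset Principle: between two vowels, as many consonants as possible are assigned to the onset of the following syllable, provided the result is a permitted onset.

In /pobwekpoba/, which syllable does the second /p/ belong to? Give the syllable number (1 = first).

3

Nuclei (vowels): o, e, o, a → 4 syllables.
/o…e/ gap (V1→V2): /bw/ — longest licit onset from the right is /w/, leaving /b/ as coda.
/e…o/ gap (V2→V3): /kp/; trying suffixes from longest down, /p/ is the first permitted one, so coda /k/ | onset /p/.
/o…a/ gap (V3→V4): /b/ → onset of the next syllable (single consonants are always licit onsets).
So the parse is pob.wek.po.ba.
The second /p/ is in the onset of syllable 3 (/po/).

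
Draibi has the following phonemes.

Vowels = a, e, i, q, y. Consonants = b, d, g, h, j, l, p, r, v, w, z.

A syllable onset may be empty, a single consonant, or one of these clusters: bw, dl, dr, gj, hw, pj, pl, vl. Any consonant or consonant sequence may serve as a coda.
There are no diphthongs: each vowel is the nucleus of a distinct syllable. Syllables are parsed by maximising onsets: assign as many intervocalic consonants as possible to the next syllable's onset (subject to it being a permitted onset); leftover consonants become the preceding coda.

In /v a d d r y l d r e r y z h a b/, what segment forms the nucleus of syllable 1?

The vowels are a, y, e, y, a — 5 nuclei, so 5 syllables.
The first nucleus (vowel 1 from the left) is /a/.

a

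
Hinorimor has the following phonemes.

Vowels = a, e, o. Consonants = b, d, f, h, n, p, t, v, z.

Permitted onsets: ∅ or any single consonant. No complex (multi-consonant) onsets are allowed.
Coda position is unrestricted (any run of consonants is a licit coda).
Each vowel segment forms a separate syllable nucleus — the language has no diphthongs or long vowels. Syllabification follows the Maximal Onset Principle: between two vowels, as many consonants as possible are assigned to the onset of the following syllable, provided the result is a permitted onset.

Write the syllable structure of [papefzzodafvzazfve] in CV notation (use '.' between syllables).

CV.CVCC.CV.CVCC.CVCC.CV

Nuclei (vowels): a, e, o, a, a, e → 6 syllables.
Between /a/ (V1) and /e/ (V2): /p/ → onset of the next syllable (single consonants are always licit onsets).
Between /e/ (V2) and /o/ (V3): /fzz/ splits as /fz/ + /z/ (/z/ is the longest suffix that is a licit onset).
Between /o/ (V3) and /a/ (V4): just /d/ — single C goes to the following onset.
Between /a/ (V4) and /a/ (V5): /fvz/ — longest licit onset from the right is /z/, leaving /fv/ as coda.
Between /a/ (V5) and /e/ (V6): /zfv/ splits as /zf/ + /v/ (/v/ is the longest suffix that is a licit onset).
Result: pa.pefz.zo.dafv.zazf.ve.
Mapping each syllable to C/V: /pa/ → CV, /pefz/ → CVCC, /zo/ → CV, /dafv/ → CVCC, /zazf/ → CVCC, /ve/ → CV.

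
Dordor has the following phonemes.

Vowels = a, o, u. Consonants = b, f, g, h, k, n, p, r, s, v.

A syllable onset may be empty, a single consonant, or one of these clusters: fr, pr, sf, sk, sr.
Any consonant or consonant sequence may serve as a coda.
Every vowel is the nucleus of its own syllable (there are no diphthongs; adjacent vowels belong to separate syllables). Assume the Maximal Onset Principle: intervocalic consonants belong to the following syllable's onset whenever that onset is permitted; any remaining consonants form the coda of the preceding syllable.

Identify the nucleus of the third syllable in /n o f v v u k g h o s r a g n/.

The vowels are o, u, o, a — 4 nuclei, so 4 syllables.
The third nucleus (vowel 3 from the left) is /o/.

o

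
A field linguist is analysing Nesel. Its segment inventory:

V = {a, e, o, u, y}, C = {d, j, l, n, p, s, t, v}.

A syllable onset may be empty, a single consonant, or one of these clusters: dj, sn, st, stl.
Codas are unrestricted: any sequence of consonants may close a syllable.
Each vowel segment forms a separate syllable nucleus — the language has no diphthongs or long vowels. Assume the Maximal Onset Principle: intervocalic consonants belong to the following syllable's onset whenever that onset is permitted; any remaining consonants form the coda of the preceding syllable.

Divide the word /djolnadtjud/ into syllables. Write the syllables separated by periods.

djol.nadt.jud

Nuclei (vowels): o, a, u → 3 syllables.
σ1/σ2 boundary: /ln/ splits as /l/ + /n/ (/n/ is the longest suffix that is a licit onset).
σ2/σ3 boundary: /dtj/ — longest licit onset from the right is /j/, leaving /dt/ as coda.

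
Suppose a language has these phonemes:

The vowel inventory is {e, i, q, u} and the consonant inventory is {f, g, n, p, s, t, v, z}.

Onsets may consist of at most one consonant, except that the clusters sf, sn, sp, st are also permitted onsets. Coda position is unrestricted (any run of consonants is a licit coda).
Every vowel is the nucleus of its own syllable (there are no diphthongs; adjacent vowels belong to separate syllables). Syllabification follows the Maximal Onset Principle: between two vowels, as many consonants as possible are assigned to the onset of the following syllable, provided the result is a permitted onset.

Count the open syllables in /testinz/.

1

Nuclei (vowels): e, i → 2 syllables.
Between /e/ (V1) and /i/ (V2): cluster /st/ — /st/ is itself a permitted onset, so the whole cluster goes right; preceding coda = ∅.
Putting it together: te.stinz.
Classifying each syllable: /te/ (open), /stinz/ (closed).
Open syllables: 1.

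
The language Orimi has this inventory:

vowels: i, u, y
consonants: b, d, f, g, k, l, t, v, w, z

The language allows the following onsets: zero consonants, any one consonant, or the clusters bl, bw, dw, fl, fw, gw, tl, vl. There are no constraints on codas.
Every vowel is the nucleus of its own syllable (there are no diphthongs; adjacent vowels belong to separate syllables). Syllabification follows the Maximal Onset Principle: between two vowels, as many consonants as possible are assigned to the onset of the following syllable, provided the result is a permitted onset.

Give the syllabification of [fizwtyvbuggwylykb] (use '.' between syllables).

fizw.tyv.bug.gwy.lykb

Vowels present: i, y, u, y, y; each is a nucleus, giving 5 syllables.
σ1/σ2 boundary: /zwt/ splits as /zw/ + /t/ (/t/ is the longest suffix that is a licit onset).
σ2/σ3 boundary: cluster /vb/ — the longest permitted-onset suffix is /b/; onset = /b/, preceding coda = /v/.
σ3/σ4 boundary: /ggw/ splits as /g/ + /gw/ (/gw/ is the longest suffix that is a licit onset).
σ4/σ5 boundary: /l/ → onset of the next syllable (single consonants are always licit onsets).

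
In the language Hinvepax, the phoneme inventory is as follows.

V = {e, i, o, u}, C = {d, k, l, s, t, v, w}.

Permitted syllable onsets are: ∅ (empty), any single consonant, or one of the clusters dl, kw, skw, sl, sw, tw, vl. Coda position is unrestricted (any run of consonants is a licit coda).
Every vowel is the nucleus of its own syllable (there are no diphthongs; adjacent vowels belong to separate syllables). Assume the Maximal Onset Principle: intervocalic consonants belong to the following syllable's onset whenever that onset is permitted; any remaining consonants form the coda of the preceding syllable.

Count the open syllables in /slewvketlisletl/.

1

Nuclei (vowels): e, e, i, e → 4 syllables.
V1 /e/ – V2 /e/: /wvk/; trying suffixes from longest down, /k/ is the first permitted one, so coda /wv/ | onset /k/.
V2 /e/ – V3 /i/: /tl/; trying suffixes from longest down, /l/ is the first permitted one, so coda /t/ | onset /l/.
V3 /i/ – V4 /e/: cluster /sl/ — /sl/ is itself a permitted onset, so the whole cluster goes right; preceding coda = ∅.
Syllabification: slewv.ket.li.sletl.
Classifying each syllable: /slewv/ (closed), /ket/ (closed), /li/ (open), /sletl/ (closed).
Open syllables: 1.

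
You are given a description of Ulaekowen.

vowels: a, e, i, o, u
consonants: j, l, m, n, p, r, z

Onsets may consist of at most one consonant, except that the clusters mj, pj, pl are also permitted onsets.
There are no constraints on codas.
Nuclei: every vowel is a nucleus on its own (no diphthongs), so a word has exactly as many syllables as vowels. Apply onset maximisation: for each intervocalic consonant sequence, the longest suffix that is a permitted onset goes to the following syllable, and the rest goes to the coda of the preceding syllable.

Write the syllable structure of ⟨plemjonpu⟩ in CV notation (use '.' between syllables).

Nuclei (vowels): e, o, u → 3 syllables.
/e…o/ gap (V1→V2): cluster /mj/ — /mj/ is itself a permitted onset, so the whole cluster goes right; preceding coda = ∅.
/o…u/ gap (V2→V3): /np/ — longest licit onset from the right is /p/, leaving /n/ as coda.
So the parse is ple.mjon.pu.
Mapping each syllable to C/V: /ple/ → CCV, /mjon/ → CCVC, /pu/ → CV.

CCV.CCVC.CV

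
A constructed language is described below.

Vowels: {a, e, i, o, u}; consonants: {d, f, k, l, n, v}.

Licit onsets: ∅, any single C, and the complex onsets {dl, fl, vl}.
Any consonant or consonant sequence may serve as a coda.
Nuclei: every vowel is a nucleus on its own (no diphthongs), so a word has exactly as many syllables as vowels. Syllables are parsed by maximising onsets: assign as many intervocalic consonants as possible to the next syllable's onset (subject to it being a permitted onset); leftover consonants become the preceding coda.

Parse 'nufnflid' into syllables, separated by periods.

nufn.flid

The vowels are u, i — 2 nuclei, so 2 syllables.
/u…i/ gap (V1→V2): /fnfl/ — longest licit onset from the right is /fl/, leaving /fn/ as coda.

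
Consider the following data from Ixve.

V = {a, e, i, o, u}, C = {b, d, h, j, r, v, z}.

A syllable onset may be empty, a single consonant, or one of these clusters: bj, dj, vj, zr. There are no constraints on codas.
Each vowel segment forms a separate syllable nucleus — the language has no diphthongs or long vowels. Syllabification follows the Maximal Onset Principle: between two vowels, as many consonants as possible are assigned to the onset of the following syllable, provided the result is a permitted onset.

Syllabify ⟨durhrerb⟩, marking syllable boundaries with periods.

Vowels present: u, e; each is a nucleus, giving 2 syllables.
/u…e/ gap (V1→V2): cluster /rhr/ — the longest permitted-onset suffix is /r/; onset = /r/, preceding coda = /rh/.

durh.rerb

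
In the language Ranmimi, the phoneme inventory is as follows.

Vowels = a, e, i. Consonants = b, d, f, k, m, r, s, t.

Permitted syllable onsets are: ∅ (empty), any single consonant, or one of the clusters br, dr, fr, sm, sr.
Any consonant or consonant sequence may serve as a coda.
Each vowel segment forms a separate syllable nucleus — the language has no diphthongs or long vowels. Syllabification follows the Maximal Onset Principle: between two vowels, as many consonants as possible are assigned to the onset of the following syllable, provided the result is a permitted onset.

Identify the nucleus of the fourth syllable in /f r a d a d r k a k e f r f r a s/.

The vowels are a, a, a, e, a — 5 nuclei, so 5 syllables.
The fourth nucleus (vowel 4 from the left) is /e/.

e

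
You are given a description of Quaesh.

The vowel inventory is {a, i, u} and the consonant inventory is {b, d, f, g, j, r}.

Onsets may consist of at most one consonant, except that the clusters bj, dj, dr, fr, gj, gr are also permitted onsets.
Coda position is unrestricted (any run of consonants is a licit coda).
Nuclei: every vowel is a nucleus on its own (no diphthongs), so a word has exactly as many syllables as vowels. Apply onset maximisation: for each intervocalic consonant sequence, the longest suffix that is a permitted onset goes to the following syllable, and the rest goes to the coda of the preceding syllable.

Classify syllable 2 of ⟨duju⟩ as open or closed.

Nuclei (vowels): u, u → 2 syllables.
Between /u/ (V1) and /u/ (V2): /j/ is a single consonant, so it becomes the next onset.
Putting it together: du.ju.
Syllable 2 is /ju/; it ends in its nucleus with no coda, so it is open.

open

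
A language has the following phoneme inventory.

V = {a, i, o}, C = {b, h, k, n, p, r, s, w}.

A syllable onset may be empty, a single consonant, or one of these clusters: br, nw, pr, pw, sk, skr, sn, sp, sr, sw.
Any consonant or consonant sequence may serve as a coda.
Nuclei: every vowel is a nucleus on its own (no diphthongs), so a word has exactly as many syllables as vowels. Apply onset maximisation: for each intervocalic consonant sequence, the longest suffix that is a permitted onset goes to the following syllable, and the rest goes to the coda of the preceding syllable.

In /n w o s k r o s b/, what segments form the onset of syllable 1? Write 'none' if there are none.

nw

Vowels present: o, o; each is a nucleus, giving 2 syllables.
V1 /o/ – V2 /o/: cluster /skr/ — /skr/ is itself a permitted onset, so the whole cluster goes right; preceding coda = ∅.
Syllabification: nwo.skrosb.
Syllable 1 is /nwo/: onset /nw/, nucleus /o/, coda ∅.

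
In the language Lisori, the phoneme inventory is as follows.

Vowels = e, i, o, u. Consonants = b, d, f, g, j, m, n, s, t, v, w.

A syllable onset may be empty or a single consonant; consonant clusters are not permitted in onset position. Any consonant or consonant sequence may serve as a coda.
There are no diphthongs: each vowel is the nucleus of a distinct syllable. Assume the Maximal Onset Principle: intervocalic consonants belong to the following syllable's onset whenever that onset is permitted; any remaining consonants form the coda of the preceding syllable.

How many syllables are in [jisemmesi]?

Vowels present: i, e, e, i; each is a nucleus, giving 4 syllables.

4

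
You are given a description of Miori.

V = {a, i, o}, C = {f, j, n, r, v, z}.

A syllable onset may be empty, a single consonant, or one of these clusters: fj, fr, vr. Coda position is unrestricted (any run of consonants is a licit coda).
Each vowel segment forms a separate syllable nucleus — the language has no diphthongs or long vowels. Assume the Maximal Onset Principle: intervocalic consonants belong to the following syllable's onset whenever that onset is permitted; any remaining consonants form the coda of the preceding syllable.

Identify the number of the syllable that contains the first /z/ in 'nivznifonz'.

1

The vowels are i, i, o — 3 nuclei, so 3 syllables.
/i…i/ gap (V1→V2): /vzn/ splits as /vz/ + /n/ (/n/ is the longest suffix that is a licit onset).
/i…o/ gap (V2→V3): /f/ is a single consonant, so it becomes the next onset.
So the parse is nivz.ni.fonz.
The first /z/ is in the coda of syllable 1 (/nivz/).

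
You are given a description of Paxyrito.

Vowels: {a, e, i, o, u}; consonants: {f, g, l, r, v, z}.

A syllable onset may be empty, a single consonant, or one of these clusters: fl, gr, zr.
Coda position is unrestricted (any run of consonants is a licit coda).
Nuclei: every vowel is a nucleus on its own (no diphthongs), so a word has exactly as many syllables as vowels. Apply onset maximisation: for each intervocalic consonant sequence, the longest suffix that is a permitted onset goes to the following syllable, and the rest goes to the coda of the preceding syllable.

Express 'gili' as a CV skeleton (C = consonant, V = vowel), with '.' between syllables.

CV.CV

Nuclei (vowels): i, i → 2 syllables.
V1 /i/ – V2 /i/: just /l/ — single C goes to the following onset.
So the parse is gi.li.
Mapping each syllable to C/V: /gi/ → CV, /li/ → CV.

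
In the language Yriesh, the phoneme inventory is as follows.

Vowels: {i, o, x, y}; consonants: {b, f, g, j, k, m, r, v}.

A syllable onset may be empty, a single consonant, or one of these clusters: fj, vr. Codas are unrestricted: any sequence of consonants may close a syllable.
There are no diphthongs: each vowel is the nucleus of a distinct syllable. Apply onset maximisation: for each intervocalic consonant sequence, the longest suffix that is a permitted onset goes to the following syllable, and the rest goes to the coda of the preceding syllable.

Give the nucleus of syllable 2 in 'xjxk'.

x

Nuclei (vowels): x, x → 2 syllables.
The second nucleus (vowel 2 from the left) is /x/.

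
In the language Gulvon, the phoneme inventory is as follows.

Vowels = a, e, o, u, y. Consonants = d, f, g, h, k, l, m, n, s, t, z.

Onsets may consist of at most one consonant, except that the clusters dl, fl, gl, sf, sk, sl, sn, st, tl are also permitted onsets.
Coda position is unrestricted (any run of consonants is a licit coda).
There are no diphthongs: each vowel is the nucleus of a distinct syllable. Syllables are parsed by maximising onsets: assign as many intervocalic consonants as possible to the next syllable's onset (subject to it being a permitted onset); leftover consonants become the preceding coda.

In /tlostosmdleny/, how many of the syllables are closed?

1

Vowels present: o, o, e, y; each is a nucleus, giving 4 syllables.
V1 /o/ – V2 /o/: /st/ is a licit onset in full, so it all attaches to the next syllable.
V2 /o/ – V3 /e/: /smdl/; trying suffixes from longest down, /dl/ is the first permitted one, so coda /sm/ | onset /dl/.
V3 /e/ – V4 /y/: /n/ is a single consonant, so it becomes the next onset.
Syllabification: tlo.stosm.dle.ny.
Classifying each syllable: /tlo/ (open), /stosm/ (closed), /dle/ (open), /ny/ (open).
Closed syllables: 1.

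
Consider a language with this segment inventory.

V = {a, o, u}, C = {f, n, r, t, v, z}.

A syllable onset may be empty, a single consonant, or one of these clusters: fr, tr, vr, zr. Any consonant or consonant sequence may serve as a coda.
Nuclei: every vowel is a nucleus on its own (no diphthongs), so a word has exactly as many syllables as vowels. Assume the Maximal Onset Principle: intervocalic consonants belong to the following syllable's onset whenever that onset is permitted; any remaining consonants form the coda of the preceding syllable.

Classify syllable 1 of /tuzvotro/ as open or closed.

closed

Vowels present: u, o, o; each is a nucleus, giving 3 syllables.
σ1/σ2 boundary: /zv/; trying suffixes from longest down, /v/ is the first permitted one, so coda /z/ | onset /v/.
σ2/σ3 boundary: /tr/ — entire cluster is a permitted onset → onset /tr/, coda ∅.
Putting it together: tuz.vo.tro.
Syllable 1 is /tuz/ with coda /z/, so it is closed.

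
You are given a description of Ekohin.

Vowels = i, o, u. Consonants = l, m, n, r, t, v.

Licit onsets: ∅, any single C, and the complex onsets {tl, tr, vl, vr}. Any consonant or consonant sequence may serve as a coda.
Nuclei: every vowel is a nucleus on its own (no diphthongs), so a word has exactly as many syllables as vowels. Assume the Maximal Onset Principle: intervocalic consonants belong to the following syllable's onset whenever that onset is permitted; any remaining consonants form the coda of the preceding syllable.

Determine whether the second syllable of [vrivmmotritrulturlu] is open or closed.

open

Vowels present: i, o, i, u, u, u; each is a nucleus, giving 6 syllables.
V1 /i/ – V2 /o/: cluster /vmm/ — the longest permitted-onset suffix is /m/; onset = /m/, preceding coda = /vm/.
V2 /o/ – V3 /i/: /tr/ is a licit onset in full, so it all attaches to the next syllable.
V3 /i/ – V4 /u/: cluster /tr/ — /tr/ is itself a permitted onset, so the whole cluster goes right; preceding coda = ∅.
V4 /u/ – V5 /u/: /lt/ splits as /l/ + /t/ (/t/ is the longest suffix that is a licit onset).
V5 /u/ – V6 /u/: cluster /rl/ — the longest permitted-onset suffix is /l/; onset = /l/, preceding coda = /r/.
Syllabification: vrivm.mo.tri.trul.tur.lu.
Syllable 2 is /mo/; it ends in its nucleus with no coda, so it is open.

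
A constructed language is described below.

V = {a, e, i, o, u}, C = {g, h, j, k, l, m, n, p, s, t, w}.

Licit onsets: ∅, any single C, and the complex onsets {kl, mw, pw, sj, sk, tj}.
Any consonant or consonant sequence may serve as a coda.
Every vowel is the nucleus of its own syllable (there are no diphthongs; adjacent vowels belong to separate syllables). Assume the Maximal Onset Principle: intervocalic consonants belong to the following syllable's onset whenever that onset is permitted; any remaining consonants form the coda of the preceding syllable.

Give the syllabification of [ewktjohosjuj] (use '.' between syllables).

Vowels present: e, o, o, u; each is a nucleus, giving 4 syllables.
σ1/σ2 boundary: cluster /wktj/ — the longest permitted-onset suffix is /tj/; onset = /tj/, preceding coda = /wk/.
σ2/σ3 boundary: just /h/ — single C goes to the following onset.
σ3/σ4 boundary: /sj/ — entire cluster is a permitted onset → onset /sj/, coda ∅.

ewk.tjo.ho.sjuj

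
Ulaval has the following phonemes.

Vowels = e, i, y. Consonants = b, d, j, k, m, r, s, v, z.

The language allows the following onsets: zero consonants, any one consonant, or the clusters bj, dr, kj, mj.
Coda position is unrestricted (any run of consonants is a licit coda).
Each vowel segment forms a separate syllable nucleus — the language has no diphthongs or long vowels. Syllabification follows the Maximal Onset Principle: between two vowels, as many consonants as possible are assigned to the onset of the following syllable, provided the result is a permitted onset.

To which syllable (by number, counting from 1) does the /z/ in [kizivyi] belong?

The vowels are i, i, y, i — 4 nuclei, so 4 syllables.
V1 /i/ – V2 /i/: /z/ is a single consonant, so it becomes the next onset.
V2 /i/ – V3 /y/: /v/ is a single consonant, so it becomes the next onset.
V3 /y/ – V4 /i/: nothing intervenes; syllable break is V.V.
Result: ki.zi.vy.i.
The /z/ is in the onset of syllable 2 (/zi/).

2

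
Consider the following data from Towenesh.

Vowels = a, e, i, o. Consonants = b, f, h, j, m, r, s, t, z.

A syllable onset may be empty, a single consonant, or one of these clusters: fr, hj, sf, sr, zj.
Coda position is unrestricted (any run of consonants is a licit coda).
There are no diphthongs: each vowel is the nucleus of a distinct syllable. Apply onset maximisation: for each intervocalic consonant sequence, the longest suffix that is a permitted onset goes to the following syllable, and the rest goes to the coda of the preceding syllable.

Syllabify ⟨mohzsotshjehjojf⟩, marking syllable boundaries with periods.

mohz.sots.hje.hjojf

Nuclei (vowels): o, o, e, o → 4 syllables.
/o…o/ gap (V1→V2): cluster /hzs/ — the longest permitted-onset suffix is /s/; onset = /s/, preceding coda = /hz/.
/o…e/ gap (V2→V3): /tshj/ splits as /ts/ + /hj/ (/hj/ is the longest suffix that is a licit onset).
/e…o/ gap (V3→V4): /hj/ is a licit onset in full, so it all attaches to the next syllable.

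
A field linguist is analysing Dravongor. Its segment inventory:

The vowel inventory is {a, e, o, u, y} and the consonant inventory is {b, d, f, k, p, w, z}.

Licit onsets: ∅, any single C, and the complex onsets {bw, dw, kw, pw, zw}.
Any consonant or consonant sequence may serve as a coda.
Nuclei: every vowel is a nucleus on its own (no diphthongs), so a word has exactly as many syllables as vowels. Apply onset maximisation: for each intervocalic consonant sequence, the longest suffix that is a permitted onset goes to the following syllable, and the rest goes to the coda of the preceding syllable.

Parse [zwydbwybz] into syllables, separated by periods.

zwyd.bwybz

Vowels present: y, y; each is a nucleus, giving 2 syllables.
σ1/σ2 boundary: /dbw/; trying suffixes from longest down, /bw/ is the first permitted one, so coda /d/ | onset /bw/.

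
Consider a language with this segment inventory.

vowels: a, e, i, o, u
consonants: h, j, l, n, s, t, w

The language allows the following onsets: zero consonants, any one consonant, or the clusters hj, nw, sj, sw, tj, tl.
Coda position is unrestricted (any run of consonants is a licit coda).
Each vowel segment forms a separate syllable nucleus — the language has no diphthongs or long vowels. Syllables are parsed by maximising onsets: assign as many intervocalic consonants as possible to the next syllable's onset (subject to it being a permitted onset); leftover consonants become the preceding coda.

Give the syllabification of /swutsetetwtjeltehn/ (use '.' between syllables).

swut.se.tetw.tjel.tehn

Nuclei (vowels): u, e, e, e, e → 5 syllables.
V1 /u/ – V2 /e/: cluster /ts/ — the longest permitted-onset suffix is /s/; onset = /s/, preceding coda = /t/.
V2 /e/ – V3 /e/: /t/ is a single consonant, so it becomes the next onset.
V3 /e/ – V4 /e/: /twtj/; trying suffixes from longest down, /tj/ is the first permitted one, so coda /tw/ | onset /tj/.
V4 /e/ – V5 /e/: /lt/; trying suffixes from longest down, /t/ is the first permitted one, so coda /l/ | onset /t/.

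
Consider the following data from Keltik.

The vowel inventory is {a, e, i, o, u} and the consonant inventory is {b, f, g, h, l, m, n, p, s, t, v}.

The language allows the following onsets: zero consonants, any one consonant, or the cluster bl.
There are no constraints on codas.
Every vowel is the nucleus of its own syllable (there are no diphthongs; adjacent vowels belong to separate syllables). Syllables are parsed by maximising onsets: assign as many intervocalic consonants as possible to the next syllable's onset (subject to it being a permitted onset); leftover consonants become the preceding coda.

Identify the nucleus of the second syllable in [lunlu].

Vowels present: u, u; each is a nucleus, giving 2 syllables.
The second nucleus (vowel 2 from the left) is /u/.

u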